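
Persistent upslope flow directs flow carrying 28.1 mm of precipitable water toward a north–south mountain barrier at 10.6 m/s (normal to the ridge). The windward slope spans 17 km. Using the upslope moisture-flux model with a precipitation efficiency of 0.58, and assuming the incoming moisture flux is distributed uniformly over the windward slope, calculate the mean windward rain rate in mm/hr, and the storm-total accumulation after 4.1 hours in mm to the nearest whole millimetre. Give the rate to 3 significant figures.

Incoming column moisture flux per unit ridge length: F = V × PW = 10.6 × 28.1 = 297.86 mm·m/s.
Spread over the 17 km slope with efficiency ε = 0.58: R = ε·F/W = 0.58 × 297.86 / 17000 m = 1.016e-02 mm/s.
R = 1.016e-02 × 3600 = 36.6 mm/hr.
Over 4.1 h: total = 36.6 × 4.1 = 150.06 ≈ 150 mm.

R ≈ 36.6 mm/hr; total ≈ 150 mm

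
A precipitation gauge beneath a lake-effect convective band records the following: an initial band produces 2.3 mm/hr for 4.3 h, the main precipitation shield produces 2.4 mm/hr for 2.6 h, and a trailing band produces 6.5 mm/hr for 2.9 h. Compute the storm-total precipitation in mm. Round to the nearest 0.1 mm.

Total = Σ Rᵢ Δtᵢ = 2.3 × 4.3 + 2.4 × 2.6 + 6.5 × 2.9
      = 9.89 + 6.24 + 18.85 = 35.0 mm.

total ≈ 35.0 mm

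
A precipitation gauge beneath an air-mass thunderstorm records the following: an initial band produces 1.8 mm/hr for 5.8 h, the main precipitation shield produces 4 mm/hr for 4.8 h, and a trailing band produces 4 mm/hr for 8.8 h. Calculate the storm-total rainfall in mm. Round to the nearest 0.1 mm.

Total = Σ Rᵢ Δtᵢ = 1.8 × 5.8 + 4 × 4.8 + 4 × 8.8
      = 10.44 + 19.2 + 35.2 = 64.8 mm.

total ≈ 64.8 mm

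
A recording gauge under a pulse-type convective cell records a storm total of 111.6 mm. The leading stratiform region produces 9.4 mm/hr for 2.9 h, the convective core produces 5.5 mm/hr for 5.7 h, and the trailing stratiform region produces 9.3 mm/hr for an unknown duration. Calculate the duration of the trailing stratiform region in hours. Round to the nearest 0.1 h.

Known phases: 9.4 × 2.9 + 5.5 × 5.7 = 27.26 + 31.35 = 58.61 mm.
Remaining depth = 111.6 − 58.61 = 52.99 mm.
Duration = 52.99 / 9.3 = 5.7 h.

duration ≈ 5.7 h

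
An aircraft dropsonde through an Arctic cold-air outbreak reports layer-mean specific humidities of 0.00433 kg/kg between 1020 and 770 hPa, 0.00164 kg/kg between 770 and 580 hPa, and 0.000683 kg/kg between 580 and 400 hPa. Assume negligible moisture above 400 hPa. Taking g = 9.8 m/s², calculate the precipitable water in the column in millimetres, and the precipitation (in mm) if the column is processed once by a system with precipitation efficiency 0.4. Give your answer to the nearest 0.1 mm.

Precipitable water is the column-integrated vapour mass per unit area: PW = (1/g) Σ q̄ Δp, with q in kg/kg and Δp in Pa (1 kg/m² of water = 1 mm).
Layer 1020–770 hPa: Δp = 250 hPa = 25000 Pa, q̄ = 0.00433 kg/kg → 0.00433 × 25000 / 9.8 = 11.05 mm
Layer 770–580 hPa: Δp = 190 hPa = 19000 Pa, q̄ = 0.00164 kg/kg → 0.00164 × 19000 / 9.8 = 3.18 mm
Layer 580–400 hPa: Δp = 180 hPa = 18000 Pa, q̄ = 0.000683 kg/kg → 0.000683 × 18000 / 9.8 = 1.25 mm
PW = 11.05 + 3.18 + 1.25 = 15.48 ≈ 15.5 mm.
Precipitation = ε × PW = 0.4 × 15.5 = 6.2 mm.

PW ≈ 15.5 mm; precipitation ≈ 6.2 mm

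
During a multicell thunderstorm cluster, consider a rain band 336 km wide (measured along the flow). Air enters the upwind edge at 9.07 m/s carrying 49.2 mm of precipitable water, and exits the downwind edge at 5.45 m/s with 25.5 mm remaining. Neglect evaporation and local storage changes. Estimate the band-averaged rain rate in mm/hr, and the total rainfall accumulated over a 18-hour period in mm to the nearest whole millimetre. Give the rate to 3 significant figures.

Column moisture flux per unit crosswind length is F = V × PW.
Inflow: F_in = 9.07 × 49.2 = 446.244 mm·m/s
Outflow: F_out = 5.45 × 25.5 = 138.975 mm·m/s
Steady-state rate R = (F_in − F_out)/L = (446.244 − 138.975) / 336000 m = 9.145e-04 mm/s.
R = 9.145e-04 × 3600 = 3.29 mm/hr.
Over 18 h: total = 3.29 × 18 = 59.22 ≈ 59 mm.

R ≈ 3.29 mm/hr; total ≈ 59 mm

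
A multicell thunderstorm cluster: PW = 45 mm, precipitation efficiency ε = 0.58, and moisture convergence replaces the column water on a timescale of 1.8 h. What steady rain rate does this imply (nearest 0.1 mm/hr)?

R ≈ 14.5 mm/hr

Each overturning extracts ε × PW = 0.58 × 45 = 26.1 mm.
Rate = ε·PW / τ = 26.1 / 1.8 h = 14.5 mm/hr.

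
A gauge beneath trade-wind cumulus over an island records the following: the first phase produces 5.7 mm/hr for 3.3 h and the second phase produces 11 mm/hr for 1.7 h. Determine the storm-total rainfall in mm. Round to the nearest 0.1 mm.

Total = Σ Rᵢ Δtᵢ = 5.7 × 3.3 + 11 × 1.7
      = 18.81 + 18.7 = 37.5 mm.

total ≈ 37.5 mm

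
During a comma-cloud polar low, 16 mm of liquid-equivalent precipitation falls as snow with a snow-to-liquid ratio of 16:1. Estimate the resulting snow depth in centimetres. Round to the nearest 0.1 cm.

Snow depth = liquid × ratio = 16 mm × 16 = 256 mm = 25.6 cm.

snow depth ≈ 25.6 cm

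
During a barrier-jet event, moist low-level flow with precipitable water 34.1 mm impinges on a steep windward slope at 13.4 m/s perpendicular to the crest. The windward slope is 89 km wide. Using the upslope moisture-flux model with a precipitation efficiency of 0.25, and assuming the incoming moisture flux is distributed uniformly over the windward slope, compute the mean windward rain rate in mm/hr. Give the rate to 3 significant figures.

Incoming column moisture flux per unit ridge length: F = V × PW = 13.4 × 34.1 = 456.94 mm·m/s.
Spread over the 89 km slope with efficiency ε = 0.25: R = ε·F/W = 0.25 × 456.94 / 89000 m = 1.284e-03 mm/s.
R = 1.284e-03 × 3600 = 4.62 mm/hr.

R ≈ 4.62 mm/hr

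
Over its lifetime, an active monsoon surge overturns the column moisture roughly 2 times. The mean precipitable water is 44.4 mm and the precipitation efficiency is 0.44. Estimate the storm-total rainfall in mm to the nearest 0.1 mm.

Each cycle deposits ε × PW = 0.44 × 44.4 = 19.536 mm.
Over 2 cycles: 2 × 19.536 = 39.1 mm.

rainfall ≈ 39.1 mm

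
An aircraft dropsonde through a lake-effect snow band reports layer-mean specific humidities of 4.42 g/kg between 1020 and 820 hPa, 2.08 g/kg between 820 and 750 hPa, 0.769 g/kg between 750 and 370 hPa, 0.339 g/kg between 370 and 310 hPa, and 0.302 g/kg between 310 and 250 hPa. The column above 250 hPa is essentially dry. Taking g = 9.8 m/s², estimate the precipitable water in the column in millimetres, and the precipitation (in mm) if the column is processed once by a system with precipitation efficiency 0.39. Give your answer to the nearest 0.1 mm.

PW ≈ 13.9 mm; precipitation ≈ 5.4 mm

Precipitable water is the column-integrated vapour mass per unit area: PW = (1/g) Σ q̄ Δp, with q in kg/kg and Δp in Pa (1 kg/m² of water = 1 mm).
Layer 1020–820 hPa: Δp = 200 hPa = 20000 Pa, q̄ = 0.00442 kg/kg → 0.00442 × 20000 / 9.8 = 9.02 mm
Layer 820–750 hPa: Δp = 70 hPa = 7000 Pa, q̄ = 0.00208 kg/kg → 0.00208 × 7000 / 9.8 = 1.49 mm
Layer 750–370 hPa: Δp = 380 hPa = 38000 Pa, q̄ = 0.000769 kg/kg → 0.000769 × 38000 / 9.8 = 2.98 mm
Layer 370–310 hPa: Δp = 60 hPa = 6000 Pa, q̄ = 0.000339 kg/kg → 0.000339 × 6000 / 9.8 = 0.21 mm
Layer 310–250 hPa: Δp = 60 hPa = 6000 Pa, q̄ = 0.000302 kg/kg → 0.000302 × 6000 / 9.8 = 0.18 mm
PW = 9.02 + 1.49 + 2.98 + 0.21 + 0.18 = 13.88 ≈ 13.9 mm.
Precipitation = ε × PW = 0.39 × 13.9 = 5.4 mm.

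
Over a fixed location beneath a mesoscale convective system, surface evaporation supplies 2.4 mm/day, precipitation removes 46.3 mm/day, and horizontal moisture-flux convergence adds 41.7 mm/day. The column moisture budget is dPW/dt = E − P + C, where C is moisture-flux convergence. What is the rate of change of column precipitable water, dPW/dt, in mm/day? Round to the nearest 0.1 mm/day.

dPW/dt ≈ -2.2 mm/day

dPW/dt = E − P + C = 2.4 − 46.3 + (41.7) = -2.2 mm/day.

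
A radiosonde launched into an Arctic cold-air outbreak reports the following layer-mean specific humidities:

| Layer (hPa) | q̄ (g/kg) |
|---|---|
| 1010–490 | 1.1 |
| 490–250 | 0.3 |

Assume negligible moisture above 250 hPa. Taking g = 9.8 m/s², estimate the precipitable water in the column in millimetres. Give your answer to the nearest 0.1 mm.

Precipitable water is the column-integrated vapour mass per unit area: PW = (1/g) Σ q̄ Δp, with q in kg/kg and Δp in Pa (1 kg/m² of water = 1 mm).
Layer 1010–490 hPa: Δp = 520 hPa = 52000 Pa, q̄ = 0.0011 kg/kg → 0.0011 × 52000 / 9.8 = 5.84 mm
Layer 490–250 hPa: Δp = 240 hPa = 24000 Pa, q̄ = 0.0003 kg/kg → 0.0003 × 24000 / 9.8 = 0.73 mm
PW = 5.84 + 0.73 = 6.57 ≈ 6.6 mm.

PW ≈ 6.6 mm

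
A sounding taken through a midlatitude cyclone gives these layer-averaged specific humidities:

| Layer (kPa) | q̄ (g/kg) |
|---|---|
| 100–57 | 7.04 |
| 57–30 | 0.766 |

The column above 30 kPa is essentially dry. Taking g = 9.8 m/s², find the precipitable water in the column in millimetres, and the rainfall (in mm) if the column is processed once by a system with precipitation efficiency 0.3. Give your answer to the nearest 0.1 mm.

Precipitable water is the column-integrated vapour mass per unit area: PW = (1/g) Σ q̄ Δp, with q in kg/kg and Δp in Pa (1 kg/m² of water = 1 mm).
Layer 100–57 kPa: Δp = 430 hPa = 43000 Pa, q̄ = 0.00704 kg/kg → 0.00704 × 43000 / 9.8 = 30.89 mm
Layer 57–30 kPa: Δp = 270 hPa = 27000 Pa, q̄ = 0.000766 kg/kg → 0.000766 × 27000 / 9.8 = 2.11 mm
PW = 30.89 + 2.11 = 33.00 ≈ 33.0 mm.
Rainfall = ε × PW = 0.3 × 33.0 = 9.9 mm.

PW ≈ 33.0 mm; rainfall ≈ 9.9 mm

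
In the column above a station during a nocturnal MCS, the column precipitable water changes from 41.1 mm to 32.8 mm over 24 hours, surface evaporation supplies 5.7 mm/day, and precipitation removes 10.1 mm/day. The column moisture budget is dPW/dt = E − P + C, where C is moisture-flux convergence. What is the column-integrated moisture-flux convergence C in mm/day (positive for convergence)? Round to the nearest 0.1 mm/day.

dPW/dt = (32.8 − 41.1) mm / (24/24 day) = -8.300 mm/day.
C = dPW/dt − E + P = (-8.300) − 5.7 + 10.1 = -3.9 mm/day.

C ≈ -3.9 mm/day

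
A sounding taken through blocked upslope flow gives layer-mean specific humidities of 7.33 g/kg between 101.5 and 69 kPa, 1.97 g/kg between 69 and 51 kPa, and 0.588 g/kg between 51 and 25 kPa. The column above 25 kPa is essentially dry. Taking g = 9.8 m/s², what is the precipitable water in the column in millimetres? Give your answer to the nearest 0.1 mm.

Precipitable water is the column-integrated vapour mass per unit area: PW = (1/g) Σ q̄ Δp, with q in kg/kg and Δp in Pa (1 kg/m² of water = 1 mm).
Layer 101.5–69 kPa: Δp = 325 hPa = 32500 Pa, q̄ = 0.00733 kg/kg → 0.00733 × 32500 / 9.8 = 24.31 mm
Layer 69–51 kPa: Δp = 180 hPa = 18000 Pa, q̄ = 0.00197 kg/kg → 0.00197 × 18000 / 9.8 = 3.62 mm
Layer 51–25 kPa: Δp = 260 hPa = 26000 Pa, q̄ = 0.000588 kg/kg → 0.000588 × 26000 / 9.8 = 1.56 mm
PW = 24.31 + 3.62 + 1.56 = 29.49 ≈ 29.5 mm.

PW ≈ 29.5 mm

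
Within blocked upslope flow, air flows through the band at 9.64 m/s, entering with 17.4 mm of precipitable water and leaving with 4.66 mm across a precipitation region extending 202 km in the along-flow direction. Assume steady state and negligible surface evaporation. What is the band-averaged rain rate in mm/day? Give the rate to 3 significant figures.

Column moisture flux per unit crosswind length is F = V × PW.
Inflow: F_in = 9.64 × 17.4 = 167.736 mm·m/s
Outflow: F_out = 9.64 × 4.66 = 44.9224 mm·m/s
Steady-state rate R = (F_in − F_out)/L = (167.736 − 44.9224) / 202000 m = 6.080e-04 mm/s.
R = 6.080e-04 × 3600 × 24 = 52.5 mm/day.

R ≈ 52.5 mm/day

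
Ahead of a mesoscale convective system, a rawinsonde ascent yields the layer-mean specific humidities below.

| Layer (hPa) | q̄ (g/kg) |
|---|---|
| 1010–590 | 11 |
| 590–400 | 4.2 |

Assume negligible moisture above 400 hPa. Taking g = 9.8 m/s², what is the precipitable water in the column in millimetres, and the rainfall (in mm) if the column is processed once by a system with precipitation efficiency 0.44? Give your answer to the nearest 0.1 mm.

Precipitable water is the column-integrated vapour mass per unit area: PW = (1/g) Σ q̄ Δp, with q in kg/kg and Δp in Pa (1 kg/m² of water = 1 mm).
Layer 1010–590 hPa: Δp = 420 hPa = 42000 Pa, q̄ = 0.011 kg/kg → 0.011 × 42000 / 9.8 = 47.14 mm
Layer 590–400 hPa: Δp = 190 hPa = 19000 Pa, q̄ = 0.0042 kg/kg → 0.0042 × 19000 / 9.8 = 8.14 mm
PW = 47.14 + 8.14 = 55.28 ≈ 55.3 mm.
Rainfall = ε × PW = 0.44 × 55.3 = 24.3 mm.

PW ≈ 55.3 mm; rainfall ≈ 24.3 mm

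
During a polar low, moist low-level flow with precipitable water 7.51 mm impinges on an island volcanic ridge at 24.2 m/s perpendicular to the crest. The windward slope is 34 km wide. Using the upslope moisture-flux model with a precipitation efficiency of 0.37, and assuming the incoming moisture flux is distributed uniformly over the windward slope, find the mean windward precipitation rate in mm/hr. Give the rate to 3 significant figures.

R ≈ 7.12 mm/hr

Incoming column moisture flux per unit ridge length: F = V × PW = 24.2 × 7.51 = 181.742 mm·m/s.
Spread over the 34 km slope with efficiency ε = 0.37: R = ε·F/W = 0.37 × 181.742 / 34000 m = 1.978e-03 mm/s.
R = 1.978e-03 × 3600 = 7.12 mm/hr.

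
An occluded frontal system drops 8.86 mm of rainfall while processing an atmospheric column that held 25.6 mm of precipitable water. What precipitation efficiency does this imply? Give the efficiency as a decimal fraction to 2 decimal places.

ε ≈ 0.35

ε = rainfall / PW = 8.86 / 25.6 = 0.35.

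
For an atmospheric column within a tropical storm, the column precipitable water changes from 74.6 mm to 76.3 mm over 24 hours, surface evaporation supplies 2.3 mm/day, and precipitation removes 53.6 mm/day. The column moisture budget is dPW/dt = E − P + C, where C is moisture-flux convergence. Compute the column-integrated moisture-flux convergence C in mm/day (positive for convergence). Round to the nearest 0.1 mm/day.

dPW/dt = (76.3 − 74.6) mm / (24/24 day) = +1.700 mm/day.
C = dPW/dt − E + P = (+1.700) − 2.3 + 53.6 = 53.0 mm/day.

C ≈ 53.0 mm/day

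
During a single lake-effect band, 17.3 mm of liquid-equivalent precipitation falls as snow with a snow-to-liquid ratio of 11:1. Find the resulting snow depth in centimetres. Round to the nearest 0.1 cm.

Snow depth = liquid × ratio = 17.3 mm × 11 = 190.3 mm = 19.0 cm.

snow depth ≈ 19.0 cm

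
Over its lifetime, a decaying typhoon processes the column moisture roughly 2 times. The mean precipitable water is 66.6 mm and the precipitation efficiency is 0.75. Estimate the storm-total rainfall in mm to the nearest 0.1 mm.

rainfall ≈ 99.9 mm

Each cycle deposits ε × PW = 0.75 × 66.6 = 49.95 mm.
Over 2 cycles: 2 × 49.95 = 99.9 mm.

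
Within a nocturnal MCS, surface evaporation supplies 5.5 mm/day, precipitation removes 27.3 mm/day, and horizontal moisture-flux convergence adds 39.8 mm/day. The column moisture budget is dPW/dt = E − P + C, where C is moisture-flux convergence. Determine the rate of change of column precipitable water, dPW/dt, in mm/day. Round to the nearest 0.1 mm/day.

dPW/dt ≈ 18.0 mm/day

dPW/dt = E − P + C = 5.5 − 27.3 + (39.8) = 18.0 mm/day.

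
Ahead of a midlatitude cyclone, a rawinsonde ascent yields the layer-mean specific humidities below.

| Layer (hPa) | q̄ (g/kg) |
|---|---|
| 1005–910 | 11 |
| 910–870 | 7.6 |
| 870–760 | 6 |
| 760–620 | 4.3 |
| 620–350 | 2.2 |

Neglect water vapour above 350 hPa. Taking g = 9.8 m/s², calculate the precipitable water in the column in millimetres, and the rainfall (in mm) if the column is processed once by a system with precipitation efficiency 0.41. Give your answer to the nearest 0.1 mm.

PW ≈ 32.7 mm; rainfall ≈ 13.4 mm

Precipitable water is the column-integrated vapour mass per unit area: PW = (1/g) Σ q̄ Δp, with q in kg/kg and Δp in Pa (1 kg/m² of water = 1 mm).
Layer 1005–910 hPa: Δp = 95 hPa = 9500 Pa, q̄ = 0.011 kg/kg → 0.011 × 9500 / 9.8 = 10.66 mm
Layer 910–870 hPa: Δp = 40 hPa = 4000 Pa, q̄ = 0.0076 kg/kg → 0.0076 × 4000 / 9.8 = 3.10 mm
Layer 870–760 hPa: Δp = 110 hPa = 11000 Pa, q̄ = 0.006 kg/kg → 0.006 × 11000 / 9.8 = 6.73 mm
Layer 760–620 hPa: Δp = 140 hPa = 14000 Pa, q̄ = 0.0043 kg/kg → 0.0043 × 14000 / 9.8 = 6.14 mm
Layer 620–350 hPa: Δp = 270 hPa = 27000 Pa, q̄ = 0.0022 kg/kg → 0.0022 × 27000 / 9.8 = 6.06 mm
PW = 10.66 + 3.10 + 6.73 + 6.14 + 6.06 = 32.69 ≈ 32.7 mm.
Rainfall = ε × PW = 0.41 × 32.7 = 13.4 mm.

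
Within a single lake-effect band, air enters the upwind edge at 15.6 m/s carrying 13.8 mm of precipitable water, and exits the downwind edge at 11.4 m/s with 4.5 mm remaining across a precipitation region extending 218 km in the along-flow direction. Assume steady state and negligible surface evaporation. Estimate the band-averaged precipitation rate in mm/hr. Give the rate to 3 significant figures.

Column moisture flux per unit crosswind length is F = V × PW.
Inflow: F_in = 15.6 × 13.8 = 215.28 mm·m/s
Outflow: F_out = 11.4 × 4.5 = 51.3 mm·m/s
Steady-state rate R = (F_in − F_out)/L = (215.28 − 51.3) / 218000 m = 7.522e-04 mm/s.
R = 7.522e-04 × 3600 = 2.71 mm/hr.

R ≈ 2.71 mm/hr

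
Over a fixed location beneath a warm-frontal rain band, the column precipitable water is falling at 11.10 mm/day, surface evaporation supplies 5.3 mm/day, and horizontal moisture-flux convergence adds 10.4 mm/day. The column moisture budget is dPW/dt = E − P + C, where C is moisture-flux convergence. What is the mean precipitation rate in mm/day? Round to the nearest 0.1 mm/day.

dPW/dt = -11.10 mm/day.
P = E + C − dPW/dt = 5.3 + (10.4) − (-11.10) = 26.8 mm/day.

P ≈ 26.8 mm/day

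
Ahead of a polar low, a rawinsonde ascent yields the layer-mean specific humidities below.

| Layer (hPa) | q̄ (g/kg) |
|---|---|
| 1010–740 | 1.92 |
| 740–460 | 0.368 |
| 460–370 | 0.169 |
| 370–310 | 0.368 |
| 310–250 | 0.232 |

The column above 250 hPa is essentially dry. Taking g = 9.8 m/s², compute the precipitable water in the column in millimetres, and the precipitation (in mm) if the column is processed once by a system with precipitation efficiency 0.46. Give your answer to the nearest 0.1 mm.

PW ≈ 6.9 mm; precipitation ≈ 3.2 mm

Precipitable water is the column-integrated vapour mass per unit area: PW = (1/g) Σ q̄ Δp, with q in kg/kg and Δp in Pa (1 kg/m² of water = 1 mm).
Layer 1010–740 hPa: Δp = 270 hPa = 27000 Pa, q̄ = 0.00192 kg/kg → 0.00192 × 27000 / 9.8 = 5.29 mm
Layer 740–460 hPa: Δp = 280 hPa = 28000 Pa, q̄ = 0.000368 kg/kg → 0.000368 × 28000 / 9.8 = 1.05 mm
Layer 460–370 hPa: Δp = 90 hPa = 9000 Pa, q̄ = 0.000169 kg/kg → 0.000169 × 9000 / 9.8 = 0.16 mm
Layer 370–310 hPa: Δp = 60 hPa = 6000 Pa, q̄ = 0.000368 kg/kg → 0.000368 × 6000 / 9.8 = 0.23 mm
Layer 310–250 hPa: Δp = 60 hPa = 6000 Pa, q̄ = 0.000232 kg/kg → 0.000232 × 6000 / 9.8 = 0.14 mm
PW = 5.29 + 1.05 + 0.16 + 0.23 + 0.14 = 6.87 ≈ 6.9 mm.
Precipitation = ε × PW = 0.46 × 6.9 = 3.2 mm.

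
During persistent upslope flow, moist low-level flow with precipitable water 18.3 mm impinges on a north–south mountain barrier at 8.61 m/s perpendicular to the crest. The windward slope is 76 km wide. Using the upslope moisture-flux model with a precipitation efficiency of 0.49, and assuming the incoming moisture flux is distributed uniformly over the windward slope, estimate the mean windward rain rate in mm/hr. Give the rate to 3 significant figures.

Incoming column moisture flux per unit ridge length: F = V × PW = 8.61 × 18.3 = 157.563 mm·m/s.
Spread over the 76 km slope with efficiency ε = 0.49: R = ε·F/W = 0.49 × 157.563 / 76000 m = 1.016e-03 mm/s.
R = 1.016e-03 × 3600 = 3.66 mm/hr.

R ≈ 3.66 mm/hr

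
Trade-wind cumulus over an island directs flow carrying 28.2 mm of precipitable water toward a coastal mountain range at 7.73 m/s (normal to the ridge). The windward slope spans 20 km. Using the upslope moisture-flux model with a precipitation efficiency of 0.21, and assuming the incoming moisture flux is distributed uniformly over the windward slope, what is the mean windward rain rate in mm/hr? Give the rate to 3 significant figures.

Incoming column moisture flux per unit ridge length: F = V × PW = 7.73 × 28.2 = 217.986 mm·m/s.
Spread over the 20 km slope with efficiency ε = 0.21: R = ε·F/W = 0.21 × 217.986 / 20000 m = 2.289e-03 mm/s.
R = 2.289e-03 × 3600 = 8.24 mm/hr.

R ≈ 8.24 mm/hr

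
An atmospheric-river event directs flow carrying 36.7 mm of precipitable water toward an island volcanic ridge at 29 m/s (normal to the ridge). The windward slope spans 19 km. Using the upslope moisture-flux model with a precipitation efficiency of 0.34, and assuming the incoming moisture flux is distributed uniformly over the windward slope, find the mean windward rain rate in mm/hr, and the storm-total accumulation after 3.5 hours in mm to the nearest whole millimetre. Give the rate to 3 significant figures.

Incoming column moisture flux per unit ridge length: F = V × PW = 29 × 36.7 = 1064.3 mm·m/s.
Spread over the 19 km slope with efficiency ε = 0.34: R = ε·F/W = 0.34 × 1064.3 / 19000 m = 1.905e-02 mm/s.
R = 1.905e-02 × 3600 = 68.6 mm/hr.
Over 3.5 h: total = 68.6 × 3.5 = 240.1 ≈ 240 mm.

R ≈ 68.6 mm/hr; total ≈ 240 mm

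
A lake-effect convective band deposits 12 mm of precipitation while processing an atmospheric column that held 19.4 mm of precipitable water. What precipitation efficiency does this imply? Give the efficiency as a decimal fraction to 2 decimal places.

ε ≈ 0.62

ε = precipitation / PW = 12 / 19.4 = 0.62.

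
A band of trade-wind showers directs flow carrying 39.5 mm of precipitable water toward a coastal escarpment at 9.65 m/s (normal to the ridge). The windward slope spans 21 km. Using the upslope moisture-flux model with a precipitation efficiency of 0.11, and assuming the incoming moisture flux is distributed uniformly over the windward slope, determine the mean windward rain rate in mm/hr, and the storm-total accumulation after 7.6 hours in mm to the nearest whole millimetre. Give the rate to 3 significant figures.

Incoming column moisture flux per unit ridge length: F = V × PW = 9.65 × 39.5 = 381.175 mm·m/s.
Spread over the 21 km slope with efficiency ε = 0.11: R = ε·F/W = 0.11 × 381.175 / 21000 m = 1.997e-03 mm/s.
R = 1.997e-03 × 3600 = 7.19 mm/hr.
Over 7.6 h: total = 7.19 × 7.6 = 54.644 ≈ 55 mm.

R ≈ 7.19 mm/hr; total ≈ 55 mm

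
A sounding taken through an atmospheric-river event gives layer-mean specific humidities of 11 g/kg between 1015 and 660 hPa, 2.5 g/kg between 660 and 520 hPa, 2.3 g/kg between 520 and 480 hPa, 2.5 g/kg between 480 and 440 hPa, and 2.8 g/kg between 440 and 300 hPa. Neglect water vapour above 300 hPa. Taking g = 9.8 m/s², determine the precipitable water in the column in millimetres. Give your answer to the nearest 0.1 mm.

PW ≈ 49.4 mm

Precipitable water is the column-integrated vapour mass per unit area: PW = (1/g) Σ q̄ Δp, with q in kg/kg and Δp in Pa (1 kg/m² of water = 1 mm).
Layer 1015–660 hPa: Δp = 355 hPa = 35500 Pa, q̄ = 0.011 kg/kg → 0.011 × 35500 / 9.8 = 39.85 mm
Layer 660–520 hPa: Δp = 140 hPa = 14000 Pa, q̄ = 0.0025 kg/kg → 0.0025 × 14000 / 9.8 = 3.57 mm
Layer 520–480 hPa: Δp = 40 hPa = 4000 Pa, q̄ = 0.0023 kg/kg → 0.0023 × 4000 / 9.8 = 0.94 mm
Layer 480–440 hPa: Δp = 40 hPa = 4000 Pa, q̄ = 0.0025 kg/kg → 0.0025 × 4000 / 9.8 = 1.02 mm
Layer 440–300 hPa: Δp = 140 hPa = 14000 Pa, q̄ = 0.0028 kg/kg → 0.0028 × 14000 / 9.8 = 4.00 mm
PW = 39.85 + 3.57 + 0.94 + 1.02 + 4.00 = 49.38 ≈ 49.4 mm.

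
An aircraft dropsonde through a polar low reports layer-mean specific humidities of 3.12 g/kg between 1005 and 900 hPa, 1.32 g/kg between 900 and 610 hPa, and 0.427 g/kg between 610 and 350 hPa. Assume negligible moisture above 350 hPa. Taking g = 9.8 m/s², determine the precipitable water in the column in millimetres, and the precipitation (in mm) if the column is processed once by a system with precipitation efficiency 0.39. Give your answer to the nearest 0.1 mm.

Precipitable water is the column-integrated vapour mass per unit area: PW = (1/g) Σ q̄ Δp, with q in kg/kg and Δp in Pa (1 kg/m² of water = 1 mm).
Layer 1005–900 hPa: Δp = 105 hPa = 10500 Pa, q̄ = 0.00312 kg/kg → 0.00312 × 10500 / 9.8 = 3.34 mm
Layer 900–610 hPa: Δp = 290 hPa = 29000 Pa, q̄ = 0.00132 kg/kg → 0.00132 × 29000 / 9.8 = 3.91 mm
Layer 610–350 hPa: Δp = 260 hPa = 26000 Pa, q̄ = 0.000427 kg/kg → 0.000427 × 26000 / 9.8 = 1.13 mm
PW = 3.34 + 3.91 + 1.13 = 8.38 ≈ 8.4 mm.
Precipitation = ε × PW = 0.39 × 8.4 = 3.3 mm.

PW ≈ 8.4 mm; precipitation ≈ 3.3 mm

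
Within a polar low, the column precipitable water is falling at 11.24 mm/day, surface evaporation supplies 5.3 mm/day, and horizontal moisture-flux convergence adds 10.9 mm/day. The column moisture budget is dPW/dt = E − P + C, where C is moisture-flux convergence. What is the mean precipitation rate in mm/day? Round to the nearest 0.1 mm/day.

dPW/dt = -11.24 mm/day.
P = E + C − dPW/dt = 5.3 + (10.9) − (-11.24) = 27.4 mm/day.

P ≈ 27.4 mm/day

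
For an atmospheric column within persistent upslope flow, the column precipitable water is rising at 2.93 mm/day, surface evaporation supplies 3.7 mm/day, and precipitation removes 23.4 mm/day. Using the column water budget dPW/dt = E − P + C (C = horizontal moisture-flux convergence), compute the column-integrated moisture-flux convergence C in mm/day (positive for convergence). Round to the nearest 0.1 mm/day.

dPW/dt = +2.93 mm/day.
C = dPW/dt − E + P = (+2.93) − 3.7 + 23.4 = 22.6 mm/day.

C ≈ 22.6 mm/day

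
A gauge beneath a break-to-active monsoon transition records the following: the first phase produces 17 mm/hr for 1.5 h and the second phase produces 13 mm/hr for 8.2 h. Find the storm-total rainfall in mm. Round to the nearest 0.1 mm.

Total = Σ Rᵢ Δtᵢ = 17 × 1.5 + 13 × 8.2
      = 25.5 + 106.6 = 132.1 mm.

total ≈ 132.1 mm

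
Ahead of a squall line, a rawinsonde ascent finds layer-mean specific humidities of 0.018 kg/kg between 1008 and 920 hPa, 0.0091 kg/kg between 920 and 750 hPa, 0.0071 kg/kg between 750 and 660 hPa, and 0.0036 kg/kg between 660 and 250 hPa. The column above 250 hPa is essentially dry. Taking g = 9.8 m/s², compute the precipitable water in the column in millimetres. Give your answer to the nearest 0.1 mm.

Precipitable water is the column-integrated vapour mass per unit area: PW = (1/g) Σ q̄ Δp, with q in kg/kg and Δp in Pa (1 kg/m² of water = 1 mm).
Layer 1008–920 hPa: Δp = 88 hPa = 8800 Pa, q̄ = 0.018 kg/kg → 0.018 × 8800 / 9.8 = 16.16 mm
Layer 920–750 hPa: Δp = 170 hPa = 17000 Pa, q̄ = 0.0091 kg/kg → 0.0091 × 17000 / 9.8 = 15.79 mm
Layer 750–660 hPa: Δp = 90 hPa = 9000 Pa, q̄ = 0.0071 kg/kg → 0.0071 × 9000 / 9.8 = 6.52 mm
Layer 660–250 hPa: Δp = 410 hPa = 41000 Pa, q̄ = 0.0036 kg/kg → 0.0036 × 41000 / 9.8 = 15.06 mm
PW = 16.16 + 15.79 + 6.52 + 15.06 = 53.53 ≈ 53.5 mm.

PW ≈ 53.5 mm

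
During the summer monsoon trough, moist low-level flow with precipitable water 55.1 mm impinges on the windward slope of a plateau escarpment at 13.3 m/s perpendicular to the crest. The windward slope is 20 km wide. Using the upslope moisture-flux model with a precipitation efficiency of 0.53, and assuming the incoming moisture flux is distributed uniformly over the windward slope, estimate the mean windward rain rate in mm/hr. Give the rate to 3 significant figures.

R ≈ 69.9 mm/hr

Incoming column moisture flux per unit ridge length: F = V × PW = 13.3 × 55.1 = 732.83 mm·m/s.
Spread over the 20 km slope with efficiency ε = 0.53: R = ε·F/W = 0.53 × 732.83 / 20000 m = 1.942e-02 mm/s.
R = 1.942e-02 × 3600 = 69.9 mm/hr.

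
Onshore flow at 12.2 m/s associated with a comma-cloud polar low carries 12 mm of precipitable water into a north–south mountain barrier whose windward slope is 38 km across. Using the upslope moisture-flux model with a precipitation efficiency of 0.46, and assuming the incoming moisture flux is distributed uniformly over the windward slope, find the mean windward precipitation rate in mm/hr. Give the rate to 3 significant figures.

R ≈ 6.38 mm/hr

Incoming column moisture flux per unit ridge length: F = V × PW = 12.2 × 12 = 146.4 mm·m/s.
Spread over the 38 km slope with efficiency ε = 0.46: R = ε·F/W = 0.46 × 146.4 / 38000 m = 1.772e-03 mm/s.
R = 1.772e-03 × 3600 = 6.38 mm/hr.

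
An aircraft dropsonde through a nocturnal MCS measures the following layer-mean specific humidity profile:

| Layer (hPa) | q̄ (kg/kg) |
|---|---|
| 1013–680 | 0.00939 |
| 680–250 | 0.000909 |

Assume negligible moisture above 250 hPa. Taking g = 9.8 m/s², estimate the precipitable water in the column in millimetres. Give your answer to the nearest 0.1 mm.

Precipitable water is the column-integrated vapour mass per unit area: PW = (1/g) Σ q̄ Δp, with q in kg/kg and Δp in Pa (1 kg/m² of water = 1 mm).
Layer 1013–680 hPa: Δp = 333 hPa = 33300 Pa, q̄ = 0.00939 kg/kg → 0.00939 × 33300 / 9.8 = 31.91 mm
Layer 680–250 hPa: Δp = 430 hPa = 43000 Pa, q̄ = 0.000909 kg/kg → 0.000909 × 43000 / 9.8 = 3.99 mm
PW = 31.91 + 3.99 = 35.90 ≈ 35.9 mm.

PW ≈ 35.9 mm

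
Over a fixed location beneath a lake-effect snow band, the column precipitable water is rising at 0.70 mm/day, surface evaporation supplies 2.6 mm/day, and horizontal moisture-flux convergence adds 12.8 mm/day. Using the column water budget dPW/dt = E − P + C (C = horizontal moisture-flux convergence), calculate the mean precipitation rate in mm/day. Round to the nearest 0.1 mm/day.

P ≈ 14.7 mm/day

dPW/dt = +0.70 mm/day.
P = E + C − dPW/dt = 2.6 + (12.8) − (+0.70) = 14.7 mm/day.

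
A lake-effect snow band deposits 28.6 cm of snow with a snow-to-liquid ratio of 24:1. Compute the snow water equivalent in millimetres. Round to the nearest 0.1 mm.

SWE ≈ 11.9 mm

SWE = snow depth / ratio = 28.6 cm / 24 = 1.192 cm = 11.9 mm.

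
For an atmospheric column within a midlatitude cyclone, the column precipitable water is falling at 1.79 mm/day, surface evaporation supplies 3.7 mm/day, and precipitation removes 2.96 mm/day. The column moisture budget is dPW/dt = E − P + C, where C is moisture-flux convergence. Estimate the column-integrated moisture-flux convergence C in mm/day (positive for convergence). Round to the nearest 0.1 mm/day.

dPW/dt = -1.79 mm/day.
C = dPW/dt − E + P = (-1.79) − 3.7 + 2.96 = -2.5 mm/day.

C ≈ -2.5 mm/day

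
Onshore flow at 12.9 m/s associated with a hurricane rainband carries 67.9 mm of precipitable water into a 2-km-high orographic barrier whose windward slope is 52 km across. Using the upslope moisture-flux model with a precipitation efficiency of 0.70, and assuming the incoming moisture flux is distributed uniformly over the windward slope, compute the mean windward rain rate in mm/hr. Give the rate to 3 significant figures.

R ≈ 42.4 mm/hr

Incoming column moisture flux per unit ridge length: F = V × PW = 12.9 × 67.9 = 875.91 mm·m/s.
Spread over the 52 km slope with efficiency ε = 0.70: R = ε·F/W = 0.70 × 875.91 / 52000 m = 1.179e-02 mm/s.
R = 1.179e-02 × 3600 = 42.4 mm/hr.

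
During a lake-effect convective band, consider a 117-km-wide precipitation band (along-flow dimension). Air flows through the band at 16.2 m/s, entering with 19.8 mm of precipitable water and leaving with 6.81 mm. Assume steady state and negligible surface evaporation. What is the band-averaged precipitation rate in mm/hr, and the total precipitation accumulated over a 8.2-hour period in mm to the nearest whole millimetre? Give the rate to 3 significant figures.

Column moisture flux per unit crosswind length is F = V × PW.
Inflow: F_in = 16.2 × 19.8 = 320.76 mm·m/s
Outflow: F_out = 16.2 × 6.81 = 110.322 mm·m/s
Steady-state rate R = (F_in − F_out)/L = (320.76 − 110.322) / 117000 m = 1.799e-03 mm/s.
R = 1.799e-03 × 3600 = 6.48 mm/hr.
Over 8.2 h: total = 6.48 × 8.2 = 53.136 ≈ 53 mm.

R ≈ 6.48 mm/hr; total ≈ 53 mm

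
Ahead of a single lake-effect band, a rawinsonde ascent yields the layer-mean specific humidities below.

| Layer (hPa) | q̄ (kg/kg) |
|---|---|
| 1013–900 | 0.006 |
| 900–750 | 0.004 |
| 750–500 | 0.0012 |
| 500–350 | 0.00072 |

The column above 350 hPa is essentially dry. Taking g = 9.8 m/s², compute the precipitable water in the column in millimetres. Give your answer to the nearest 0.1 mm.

Precipitable water is the column-integrated vapour mass per unit area: PW = (1/g) Σ q̄ Δp, with q in kg/kg and Δp in Pa (1 kg/m² of water = 1 mm).
Layer 1013–900 hPa: Δp = 113 hPa = 11300 Pa, q̄ = 0.006 kg/kg → 0.006 × 11300 / 9.8 = 6.92 mm
Layer 900–750 hPa: Δp = 150 hPa = 15000 Pa, q̄ = 0.004 kg/kg → 0.004 × 15000 / 9.8 = 6.12 mm
Layer 750–500 hPa: Δp = 250 hPa = 25000 Pa, q̄ = 0.0012 kg/kg → 0.0012 × 25000 / 9.8 = 3.06 mm
Layer 500–350 hPa: Δp = 150 hPa = 15000 Pa, q̄ = 0.00072 kg/kg → 0.00072 × 15000 / 9.8 = 1.10 mm
PW = 6.92 + 6.12 + 3.06 + 1.10 = 17.20 ≈ 17.2 mm.

PW ≈ 17.2 mm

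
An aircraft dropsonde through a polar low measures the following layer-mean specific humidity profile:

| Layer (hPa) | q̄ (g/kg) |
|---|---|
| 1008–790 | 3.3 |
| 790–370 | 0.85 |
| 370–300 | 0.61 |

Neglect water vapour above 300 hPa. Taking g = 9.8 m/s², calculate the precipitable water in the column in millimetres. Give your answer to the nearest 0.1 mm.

PW ≈ 11.4 mm

Precipitable water is the column-integrated vapour mass per unit area: PW = (1/g) Σ q̄ Δp, with q in kg/kg and Δp in Pa (1 kg/m² of water = 1 mm).
Layer 1008–790 hPa: Δp = 218 hPa = 21800 Pa, q̄ = 0.0033 kg/kg → 0.0033 × 21800 / 9.8 = 7.34 mm
Layer 790–370 hPa: Δp = 420 hPa = 42000 Pa, q̄ = 0.00085 kg/kg → 0.00085 × 42000 / 9.8 = 3.64 mm
Layer 370–300 hPa: Δp = 70 hPa = 7000 Pa, q̄ = 0.00061 kg/kg → 0.00061 × 7000 / 9.8 = 0.44 mm
PW = 7.34 + 3.64 + 0.44 = 11.42 ≈ 11.4 mm.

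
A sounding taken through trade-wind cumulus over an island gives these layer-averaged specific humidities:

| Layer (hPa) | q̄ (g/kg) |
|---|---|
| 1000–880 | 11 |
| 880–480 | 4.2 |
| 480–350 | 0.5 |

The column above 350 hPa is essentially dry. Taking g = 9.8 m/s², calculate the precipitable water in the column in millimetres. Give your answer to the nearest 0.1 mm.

PW ≈ 31.3 mm

Precipitable water is the column-integrated vapour mass per unit area: PW = (1/g) Σ q̄ Δp, with q in kg/kg and Δp in Pa (1 kg/m² of water = 1 mm).
Layer 1000–880 hPa: Δp = 120 hPa = 12000 Pa, q̄ = 0.011 kg/kg → 0.011 × 12000 / 9.8 = 13.47 mm
Layer 880–480 hPa: Δp = 400 hPa = 40000 Pa, q̄ = 0.0042 kg/kg → 0.0042 × 40000 / 9.8 = 17.14 mm
Layer 480–350 hPa: Δp = 130 hPa = 13000 Pa, q̄ = 0.0005 kg/kg → 0.0005 × 13000 / 9.8 = 0.66 mm
PW = 13.47 + 17.14 + 0.66 = 31.27 ≈ 31.3 mm.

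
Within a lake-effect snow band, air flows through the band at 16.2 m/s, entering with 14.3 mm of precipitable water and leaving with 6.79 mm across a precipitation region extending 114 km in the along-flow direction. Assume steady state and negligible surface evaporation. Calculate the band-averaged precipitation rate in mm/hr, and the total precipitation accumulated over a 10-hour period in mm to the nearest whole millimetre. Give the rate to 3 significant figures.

Column moisture flux per unit crosswind length is F = V × PW.
Inflow: F_in = 16.2 × 14.3 = 231.66 mm·m/s
Outflow: F_out = 16.2 × 6.79 = 109.998 mm·m/s
Steady-state rate R = (F_in − F_out)/L = (231.66 − 109.998) / 114000 m = 1.067e-03 mm/s.
R = 1.067e-03 × 3600 = 3.84 mm/hr.
Over 10 h: total = 3.84 × 10 = 38.4 ≈ 38 mm.

R ≈ 3.84 mm/hr; total ≈ 38 mm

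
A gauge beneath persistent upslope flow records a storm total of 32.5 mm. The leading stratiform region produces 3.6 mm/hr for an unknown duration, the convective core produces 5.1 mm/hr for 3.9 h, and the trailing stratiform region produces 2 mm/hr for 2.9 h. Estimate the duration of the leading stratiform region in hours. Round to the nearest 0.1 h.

duration ≈ 1.9 h

Known phases: 5.1 × 3.9 + 2 × 2.9 = 19.89 + 5.8 = 25.69 mm.
Remaining depth = 32.5 − 25.69 = 6.81 mm.
Duration = 6.81 / 3.6 = 1.9 h.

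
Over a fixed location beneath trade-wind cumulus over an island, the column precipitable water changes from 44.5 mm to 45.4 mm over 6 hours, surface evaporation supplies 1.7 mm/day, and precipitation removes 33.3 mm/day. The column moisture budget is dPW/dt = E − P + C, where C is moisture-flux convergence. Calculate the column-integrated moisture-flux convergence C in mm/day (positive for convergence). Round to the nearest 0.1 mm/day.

dPW/dt = (45.4 − 44.5) mm / (6/24 day) = +3.600 mm/day.
C = dPW/dt − E + P = (+3.600) − 1.7 + 33.3 = 35.2 mm/day.

C ≈ 35.2 mm/day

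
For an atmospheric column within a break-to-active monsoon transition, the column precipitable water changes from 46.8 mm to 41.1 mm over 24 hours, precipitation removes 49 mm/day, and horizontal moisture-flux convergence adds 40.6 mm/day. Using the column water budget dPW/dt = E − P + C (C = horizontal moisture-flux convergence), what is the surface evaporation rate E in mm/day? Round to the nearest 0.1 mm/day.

E ≈ 2.7 mm/day

dPW/dt = (41.1 − 46.8) mm / (24/24 day) = -5.700 mm/day.
E = dPW/dt + P − C = (-5.700) + 49 − (40.6) = 2.7 mm/day.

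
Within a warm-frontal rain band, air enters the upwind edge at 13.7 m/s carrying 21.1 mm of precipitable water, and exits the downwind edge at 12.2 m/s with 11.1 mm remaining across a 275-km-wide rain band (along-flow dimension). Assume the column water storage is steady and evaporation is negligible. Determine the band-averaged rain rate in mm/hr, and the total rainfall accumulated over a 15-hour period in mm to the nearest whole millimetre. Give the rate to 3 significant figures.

Column moisture flux per unit crosswind length is F = V × PW.
Inflow: F_in = 13.7 × 21.1 = 289.07 mm·m/s
Outflow: F_out = 12.2 × 11.1 = 135.42 mm·m/s
Steady-state rate R = (F_in − F_out)/L = (289.07 − 135.42) / 275000 m = 5.587e-04 mm/s.
R = 5.587e-04 × 3600 = 2.01 mm/hr.
Over 15 h: total = 2.01 × 15 = 30.15 ≈ 30 mm.

R ≈ 2.01 mm/hr; total ≈ 30 mm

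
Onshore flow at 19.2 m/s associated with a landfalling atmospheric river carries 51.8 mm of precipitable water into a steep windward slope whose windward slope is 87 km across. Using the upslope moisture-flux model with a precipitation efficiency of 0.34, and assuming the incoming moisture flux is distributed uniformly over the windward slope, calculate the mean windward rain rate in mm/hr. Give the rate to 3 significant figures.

R ≈ 14.0 mm/hr

Incoming column moisture flux per unit ridge length: F = V × PW = 19.2 × 51.8 = 994.56 mm·m/s.
Spread over the 87 km slope with efficiency ε = 0.34: R = ε·F/W = 0.34 × 994.56 / 87000 m = 3.887e-03 mm/s.
R = 3.887e-03 × 3600 = 14.0 mm/hr.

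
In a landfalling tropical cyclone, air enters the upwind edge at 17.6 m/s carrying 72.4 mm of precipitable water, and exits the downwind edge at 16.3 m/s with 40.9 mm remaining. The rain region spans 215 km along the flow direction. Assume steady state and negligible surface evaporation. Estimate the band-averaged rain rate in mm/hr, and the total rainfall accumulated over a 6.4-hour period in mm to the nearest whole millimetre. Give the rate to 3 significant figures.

Column moisture flux per unit crosswind length is F = V × PW.
Inflow: F_in = 17.6 × 72.4 = 1274.24 mm·m/s
Outflow: F_out = 16.3 × 40.9 = 666.67 mm·m/s
Steady-state rate R = (F_in − F_out)/L = (1274.24 − 666.67) / 215000 m = 2.826e-03 mm/s.
R = 2.826e-03 × 3600 = 10.2 mm/hr.
Over 6.4 h: total = 10.2 × 6.4 = 65.28 ≈ 65 mm.

R ≈ 10.2 mm/hr; total ≈ 65 mm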